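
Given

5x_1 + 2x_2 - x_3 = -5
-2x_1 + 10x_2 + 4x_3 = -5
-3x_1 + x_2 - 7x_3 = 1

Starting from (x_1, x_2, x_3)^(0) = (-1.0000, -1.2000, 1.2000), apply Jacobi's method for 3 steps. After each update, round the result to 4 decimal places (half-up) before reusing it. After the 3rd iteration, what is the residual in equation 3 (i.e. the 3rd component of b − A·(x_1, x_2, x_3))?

Iteration 1:
  x_1 = (-5 - (2)·-1.2000 - (-1)·1.2000) / (5) = -0.2800
  x_2 = (-5 - (-2)·-1.0000 - (4)·1.2000) / (10) = -1.1800
  x_3 = (1 - (-3)·-1.0000 - (1)·-1.2000) / (-7) = 0.1143
Iteration 2:
  x_1 = (-5 - (2)·-1.1800 - (-1)·0.1143) / (5) = -0.5051
  x_2 = (-5 - (-2)·-0.2800 - (4)·0.1143) / (10) = -0.6017
  x_3 = (1 - (-3)·-0.2800 - (1)·-1.1800) / (-7) = -0.1914
Iteration 3:
  x_1 = (-5 - (2)·-0.6017 - (-1)·-0.1914) / (5) = -0.7976
  x_2 = (-5 - (-2)·-0.5051 - (4)·-0.1914) / (10) = -0.5245
  x_3 = (1 - (-3)·-0.5051 - (1)·-0.6017) / (-7) = -0.0123
Residual b − A·x = (0.0247, -1.3010, -0.9544)

-0.9544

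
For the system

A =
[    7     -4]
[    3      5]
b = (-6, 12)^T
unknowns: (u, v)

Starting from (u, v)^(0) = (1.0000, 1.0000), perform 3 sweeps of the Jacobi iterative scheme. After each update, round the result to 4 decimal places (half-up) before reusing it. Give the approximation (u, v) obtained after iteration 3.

(0.6122, 2.2972)

Iteration 1:
  u = (-6 - (-4)·1.0000) / (7) = -0.2857
  v = (12 - (3)·1.0000) / (5) = 1.8000
Iteration 2:
  u = (-6 - (-4)·1.8000) / (7) = 0.1714
  v = (12 - (3)·-0.2857) / (5) = 2.5714
Iteration 3:
  u = (-6 - (-4)·2.5714) / (7) = 0.6122
  v = (12 - (3)·0.1714) / (5) = 2.2972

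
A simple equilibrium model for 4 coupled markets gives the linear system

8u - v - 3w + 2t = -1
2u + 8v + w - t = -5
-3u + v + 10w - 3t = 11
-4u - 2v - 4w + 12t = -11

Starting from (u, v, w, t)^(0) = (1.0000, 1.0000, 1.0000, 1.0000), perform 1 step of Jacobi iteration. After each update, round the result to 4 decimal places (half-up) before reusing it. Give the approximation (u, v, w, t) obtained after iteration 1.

Iteration 1:
  u = (-1 - (-1)·1.0000 - (-3)·1.0000 - (2)·1.0000) / (8) = 0.1250
  v = (-5 - (2)·1.0000 - (1)·1.0000 - (-1)·1.0000) / (8) = -0.8750
  w = (11 - (-3)·1.0000 - (1)·1.0000 - (-3)·1.0000) / (10) = 1.6000
  t = (-11 - (-4)·1.0000 - (-2)·1.0000 - (-4)·1.0000) / (12) = -0.0833

(0.1250, -0.8750, 1.6000, -0.0833)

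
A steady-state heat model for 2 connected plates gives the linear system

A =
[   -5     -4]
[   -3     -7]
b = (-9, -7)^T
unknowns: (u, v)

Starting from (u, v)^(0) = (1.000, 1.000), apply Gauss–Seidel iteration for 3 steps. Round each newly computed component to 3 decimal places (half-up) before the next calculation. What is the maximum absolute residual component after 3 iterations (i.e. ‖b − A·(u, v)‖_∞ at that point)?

Iteration 1:
  u = (-9 - (-4)·1.000) / (-5) = 1.000
  v = (-7 - (-3)·1.000) / (-7) = 0.571
Iteration 2:
  u = (-9 - (-4)·0.571) / (-5) = 1.343
  v = (-7 - (-3)·1.343) / (-7) = 0.424
Iteration 3:
  u = (-9 - (-4)·0.424) / (-5) = 1.461
  v = (-7 - (-3)·1.461) / (-7) = 0.374
Residual b − A·x = (-0.199, 0.001); ∞-norm = 0.199

0.199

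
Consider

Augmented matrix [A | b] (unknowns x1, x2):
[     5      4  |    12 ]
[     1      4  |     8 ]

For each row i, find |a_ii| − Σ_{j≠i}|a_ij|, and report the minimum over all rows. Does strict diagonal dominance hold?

1

row 1: |5| − (4) = 1
row 2: |4| − (1) = 3
minimum over rows = 1 → strictly diagonally dominant (convergence guaranteed)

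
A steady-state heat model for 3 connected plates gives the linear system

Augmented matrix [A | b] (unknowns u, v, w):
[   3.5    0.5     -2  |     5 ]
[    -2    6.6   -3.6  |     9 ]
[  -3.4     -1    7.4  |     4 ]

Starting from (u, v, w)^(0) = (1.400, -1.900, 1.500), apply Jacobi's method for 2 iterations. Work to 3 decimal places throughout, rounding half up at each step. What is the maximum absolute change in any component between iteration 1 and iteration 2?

1.141

Iteration 1:
  u = (5 - (0.5)·-1.900 - (-2)·1.500) / (3.5) = 2.557
  v = (9 - (-2)·1.400 - (-3.6)·1.500) / (6.6) = 2.606
  w = (4 - (-3.4)·1.400 - (-1)·-1.900) / (7.4) = 0.927
Iteration 2:
  u = (5 - (0.5)·2.606 - (-2)·0.927) / (3.5) = 1.586
  v = (9 - (-2)·2.557 - (-3.6)·0.927) / (6.6) = 2.644
  w = (4 - (-3.4)·2.557 - (-1)·2.606) / (7.4) = 2.068
Change: (-0.971, 0.038, 1.141) → max |·| = 1.141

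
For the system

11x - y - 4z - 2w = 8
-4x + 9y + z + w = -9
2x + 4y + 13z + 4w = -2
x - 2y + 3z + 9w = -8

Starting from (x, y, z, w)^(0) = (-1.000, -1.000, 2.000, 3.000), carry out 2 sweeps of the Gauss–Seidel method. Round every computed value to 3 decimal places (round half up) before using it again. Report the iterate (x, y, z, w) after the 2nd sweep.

(0.085, -0.737, 0.329, -1.172)

Iteration 1:
  x = (8 - (-1)·-1.000 - (-4)·2.000 - (-2)·3.000) / (11) = 1.909
  y = (-9 - (-4)·1.909 - (1)·2.000 - (1)·3.000) / (9) = -0.707
  z = (-2 - (2)·1.909 - (4)·-0.707 - (4)·3.000) / (13) = -1.153
  w = (-8 - (1)·1.909 - (-2)·-0.707 - (3)·-1.153) / (9) = -0.874
Iteration 2:
  x = (8 - (-1)·-0.707 - (-4)·-1.153 - (-2)·-0.874) / (11) = 0.085
  y = (-9 - (-4)·0.085 - (1)·-1.153 - (1)·-0.874) / (9) = -0.737
  z = (-2 - (2)·0.085 - (4)·-0.737 - (4)·-0.874) / (13) = 0.329
  w = (-8 - (1)·0.085 - (-2)·-0.737 - (3)·0.329) / (9) = -1.172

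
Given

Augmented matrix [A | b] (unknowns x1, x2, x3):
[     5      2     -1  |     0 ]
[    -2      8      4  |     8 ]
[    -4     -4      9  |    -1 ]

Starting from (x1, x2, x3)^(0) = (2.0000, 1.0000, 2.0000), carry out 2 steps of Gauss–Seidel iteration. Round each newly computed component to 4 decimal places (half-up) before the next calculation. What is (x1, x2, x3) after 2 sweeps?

(-0.0222, 1.0500, 0.3457)

Iteration 1:
  x1 = (0 - (2)·1.0000 - (-1)·2.0000) / (5) = 0.0000
  x2 = (8 - (-2)·0.0000 - (4)·2.0000) / (8) = 0.0000
  x3 = (-1 - (-4)·0.0000 - (-4)·0.0000) / (9) = -0.1111
Iteration 2:
  x1 = (0 - (2)·0.0000 - (-1)·-0.1111) / (5) = -0.0222
  x2 = (8 - (-2)·-0.0222 - (4)·-0.1111) / (8) = 1.0500
  x3 = (-1 - (-4)·-0.0222 - (-4)·1.0500) / (9) = 0.3457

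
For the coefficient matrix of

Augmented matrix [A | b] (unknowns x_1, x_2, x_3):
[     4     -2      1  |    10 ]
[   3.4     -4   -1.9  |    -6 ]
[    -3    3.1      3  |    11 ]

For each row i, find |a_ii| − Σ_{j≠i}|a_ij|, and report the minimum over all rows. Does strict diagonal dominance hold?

-3.1

row 1: |4| − (2+1) = 1
row 2: |-4| − (3.4+1.9) = -1.3
row 3: |3| − (3+3.1) = -3.1
minimum over rows = -3.1 → not strictly diagonally dominant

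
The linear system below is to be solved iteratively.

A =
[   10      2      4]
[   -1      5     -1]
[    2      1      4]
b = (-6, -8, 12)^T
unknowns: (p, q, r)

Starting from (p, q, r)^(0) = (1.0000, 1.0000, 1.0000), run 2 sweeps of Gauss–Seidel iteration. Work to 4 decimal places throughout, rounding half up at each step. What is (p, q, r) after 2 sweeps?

Iteration 1:
  p = (-6 - (2)·1.0000 - (4)·1.0000) / (10) = -1.2000
  q = (-8 - (-1)·-1.2000 - (-1)·1.0000) / (5) = -1.6400
  r = (12 - (2)·-1.2000 - (1)·-1.6400) / (4) = 4.0100
Iteration 2:
  p = (-6 - (2)·-1.6400 - (4)·4.0100) / (10) = -1.8760
  q = (-8 - (-1)·-1.8760 - (-1)·4.0100) / (5) = -1.1732
  r = (12 - (2)·-1.8760 - (1)·-1.1732) / (4) = 4.2313

(-1.8760, -1.1732, 4.2313)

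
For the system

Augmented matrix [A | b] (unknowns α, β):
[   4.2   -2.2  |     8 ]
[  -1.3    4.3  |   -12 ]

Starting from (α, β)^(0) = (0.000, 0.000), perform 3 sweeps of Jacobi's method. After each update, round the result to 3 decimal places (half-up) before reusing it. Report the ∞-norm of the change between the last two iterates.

0.442

Iteration 1:
  α = (8 - (-2.2)·0.000) / (4.2) = 1.905
  β = (-12 - (-1.3)·0.000) / (4.3) = -2.791
Iteration 2:
  α = (8 - (-2.2)·-2.791) / (4.2) = 0.443
  β = (-12 - (-1.3)·1.905) / (4.3) = -2.215
Iteration 3:
  α = (8 - (-2.2)·-2.215) / (4.2) = 0.745
  β = (-12 - (-1.3)·0.443) / (4.3) = -2.657
Change: (0.302, -0.442) → max |·| = 0.442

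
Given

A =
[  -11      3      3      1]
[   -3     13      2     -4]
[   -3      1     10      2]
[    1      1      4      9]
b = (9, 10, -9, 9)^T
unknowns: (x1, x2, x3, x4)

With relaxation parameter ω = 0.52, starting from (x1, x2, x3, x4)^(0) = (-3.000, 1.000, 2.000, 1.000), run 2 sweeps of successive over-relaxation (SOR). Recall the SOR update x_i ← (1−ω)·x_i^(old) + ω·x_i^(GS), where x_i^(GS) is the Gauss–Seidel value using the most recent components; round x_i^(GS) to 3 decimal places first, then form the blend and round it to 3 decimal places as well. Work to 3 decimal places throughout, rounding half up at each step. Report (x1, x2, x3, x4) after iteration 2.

(-0.927, 0.782, -0.694, 1.173)

Iteration 1:
  x1: GS value = (9 - (3)·1.000 - (3)·2.000 - (1)·1.000) / (-11) = 0.091;  x1 ← (1−ω)·-3.000 + ω·0.091 = -1.393
  x2: GS value = (10 - (-3)·-1.393 - (2)·2.000 - (-4)·1.000) / (13) = 0.448;  x2 ← (1−ω)·1.000 + ω·0.448 = 0.713
  x3: GS value = (-9 - (-3)·-1.393 - (1)·0.713 - (2)·1.000) / (10) = -1.589;  x3 ← (1−ω)·2.000 + ω·-1.589 = 0.134
  x4: GS value = (9 - (1)·-1.393 - (1)·0.713 - (4)·0.134) / (9) = 1.016;  x4 ← (1−ω)·1.000 + ω·1.016 = 1.008
Iteration 2:
  x1: GS value = (9 - (3)·0.713 - (3)·0.134 - (1)·1.008) / (-11) = -0.496;  x1 ← (1−ω)·-1.393 + ω·-0.496 = -0.927
  x2: GS value = (10 - (-3)·-0.927 - (2)·0.134 - (-4)·1.008) / (13) = 0.845;  x2 ← (1−ω)·0.713 + ω·0.845 = 0.782
  x3: GS value = (-9 - (-3)·-0.927 - (1)·0.782 - (2)·1.008) / (10) = -1.458;  x3 ← (1−ω)·0.134 + ω·-1.458 = -0.694
  x4: GS value = (9 - (1)·-0.927 - (1)·0.782 - (4)·-0.694) / (9) = 1.325;  x4 ← (1−ω)·1.008 + ω·1.325 = 1.173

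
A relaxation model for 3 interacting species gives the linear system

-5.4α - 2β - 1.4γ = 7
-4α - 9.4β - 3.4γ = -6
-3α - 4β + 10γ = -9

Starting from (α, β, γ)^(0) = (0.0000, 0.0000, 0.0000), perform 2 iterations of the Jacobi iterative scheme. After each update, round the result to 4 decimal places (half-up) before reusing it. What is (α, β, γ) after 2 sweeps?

Iteration 1:
  α = (7 - (-2)·0.0000 - (-1.4)·0.0000) / (-5.4) = -1.2963
  β = (-6 - (-4)·0.0000 - (-3.4)·0.0000) / (-9.4) = 0.6383
  γ = (-9 - (-3)·0.0000 - (-4)·0.0000) / (10) = -0.9000
Iteration 2:
  α = (7 - (-2)·0.6383 - (-1.4)·-0.9000) / (-5.4) = -1.2994
  β = (-6 - (-4)·-1.2963 - (-3.4)·-0.9000) / (-9.4) = 1.5154
  γ = (-9 - (-3)·-1.2963 - (-4)·0.6383) / (10) = -1.0336

(-1.2994, 1.5154, -1.0336)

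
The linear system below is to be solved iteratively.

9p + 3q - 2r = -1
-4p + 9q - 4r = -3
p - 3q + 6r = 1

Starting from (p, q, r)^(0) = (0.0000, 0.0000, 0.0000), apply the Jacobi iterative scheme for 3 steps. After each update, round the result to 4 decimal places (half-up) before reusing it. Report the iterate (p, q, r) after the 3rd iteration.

(-0.0041, -0.3087, 0.0062)

Iteration 1:
  p = (-1 - (3)·0.0000 - (-2)·0.0000) / (9) = -0.1111
  q = (-3 - (-4)·0.0000 - (-4)·0.0000) / (9) = -0.3333
  r = (1 - (1)·0.0000 - (-3)·0.0000) / (6) = 0.1667
Iteration 2:
  p = (-1 - (3)·-0.3333 - (-2)·0.1667) / (9) = 0.0370
  q = (-3 - (-4)·-0.1111 - (-4)·0.1667) / (9) = -0.3086
  r = (1 - (1)·-0.1111 - (-3)·-0.3333) / (6) = 0.0185
Iteration 3:
  p = (-1 - (3)·-0.3086 - (-2)·0.0185) / (9) = -0.0041
  q = (-3 - (-4)·0.0370 - (-4)·0.0185) / (9) = -0.3087
  r = (1 - (1)·0.0370 - (-3)·-0.3086) / (6) = 0.0062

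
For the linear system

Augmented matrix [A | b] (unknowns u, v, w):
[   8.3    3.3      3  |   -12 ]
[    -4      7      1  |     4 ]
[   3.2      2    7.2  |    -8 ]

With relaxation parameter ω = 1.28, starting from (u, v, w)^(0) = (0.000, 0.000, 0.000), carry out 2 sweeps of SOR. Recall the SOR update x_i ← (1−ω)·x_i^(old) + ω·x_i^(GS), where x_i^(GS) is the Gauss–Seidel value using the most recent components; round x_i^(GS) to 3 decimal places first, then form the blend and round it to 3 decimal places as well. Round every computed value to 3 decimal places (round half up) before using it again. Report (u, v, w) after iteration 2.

(-0.947, 0.239, -0.928)

Iteration 1:
  u: GS value = (-12 - (3.3)·0.000 - (3)·0.000) / (8.3) = -1.446;  u ← (1−ω)·0.000 + ω·-1.446 = -1.851
  v: GS value = (4 - (-4)·-1.851 - (1)·0.000) / (7) = -0.486;  v ← (1−ω)·0.000 + ω·-0.486 = -0.622
  w: GS value = (-8 - (3.2)·-1.851 - (2)·-0.622) / (7.2) = -0.116;  w ← (1−ω)·0.000 + ω·-0.116 = -0.148
Iteration 2:
  u: GS value = (-12 - (3.3)·-0.622 - (3)·-0.148) / (8.3) = -1.145;  u ← (1−ω)·-1.851 + ω·-1.145 = -0.947
  v: GS value = (4 - (-4)·-0.947 - (1)·-0.148) / (7) = 0.051;  v ← (1−ω)·-0.622 + ω·0.051 = 0.239
  w: GS value = (-8 - (3.2)·-0.947 - (2)·0.239) / (7.2) = -0.757;  w ← (1−ω)·-0.148 + ω·-0.757 = -0.928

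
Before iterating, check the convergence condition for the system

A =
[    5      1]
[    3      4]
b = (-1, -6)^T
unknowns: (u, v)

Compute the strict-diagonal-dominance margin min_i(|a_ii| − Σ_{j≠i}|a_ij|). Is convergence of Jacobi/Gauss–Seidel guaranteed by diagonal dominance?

1

row 1: |5| − (1) = 4
row 2: |4| − (3) = 1
minimum over rows = 1 → strictly diagonally dominant (convergence guaranteed)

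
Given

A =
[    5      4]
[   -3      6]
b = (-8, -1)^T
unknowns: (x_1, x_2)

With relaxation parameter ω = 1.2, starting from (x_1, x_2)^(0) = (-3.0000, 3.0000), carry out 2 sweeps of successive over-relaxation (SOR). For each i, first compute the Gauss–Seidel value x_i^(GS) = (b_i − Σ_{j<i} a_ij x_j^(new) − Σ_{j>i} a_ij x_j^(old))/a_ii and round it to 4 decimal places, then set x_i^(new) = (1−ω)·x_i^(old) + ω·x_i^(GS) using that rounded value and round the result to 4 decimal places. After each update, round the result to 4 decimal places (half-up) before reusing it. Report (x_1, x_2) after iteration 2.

Iteration 1:
  x_1: GS value = (-8 - (4)·3.0000) / (5) = -4.0000;  x_1 ← (1−ω)·-3.0000 + ω·-4.0000 = -4.2000
  x_2: GS value = (-1 - (-3)·-4.2000) / (6) = -2.2667;  x_2 ← (1−ω)·3.0000 + ω·-2.2667 = -3.3200
Iteration 2:
  x_1: GS value = (-8 - (4)·-3.3200) / (5) = 1.0560;  x_1 ← (1−ω)·-4.2000 + ω·1.0560 = 2.1072
  x_2: GS value = (-1 - (-3)·2.1072) / (6) = 0.8869;  x_2 ← (1−ω)·-3.3200 + ω·0.8869 = 1.7283

(2.1072, 1.7283)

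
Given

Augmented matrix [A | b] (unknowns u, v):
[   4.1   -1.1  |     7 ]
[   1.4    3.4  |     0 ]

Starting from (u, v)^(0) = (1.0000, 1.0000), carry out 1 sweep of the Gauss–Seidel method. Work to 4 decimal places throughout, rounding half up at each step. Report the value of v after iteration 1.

Iteration 1:
  u = (7 - (-1.1)·1.0000) / (4.1) = 1.9756
  v = (0 - (1.4)·1.9756) / (3.4) = -0.8135

-0.8135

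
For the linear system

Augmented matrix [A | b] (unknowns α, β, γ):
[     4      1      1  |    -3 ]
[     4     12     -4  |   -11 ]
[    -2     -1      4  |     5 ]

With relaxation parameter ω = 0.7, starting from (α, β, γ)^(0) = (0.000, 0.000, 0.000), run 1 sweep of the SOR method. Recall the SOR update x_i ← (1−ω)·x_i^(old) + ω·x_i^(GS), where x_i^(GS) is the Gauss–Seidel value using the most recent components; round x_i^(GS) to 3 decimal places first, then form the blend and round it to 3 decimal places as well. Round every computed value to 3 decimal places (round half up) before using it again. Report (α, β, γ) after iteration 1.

(-0.525, -0.519, 0.601)

Iteration 1:
  α: GS value = (-3 - (1)·0.000 - (1)·0.000) / (4) = -0.750;  α ← (1−ω)·0.000 + ω·-0.750 = -0.525
  β: GS value = (-11 - (4)·-0.525 - (-4)·0.000) / (12) = -0.742;  β ← (1−ω)·0.000 + ω·-0.742 = -0.519
  γ: GS value = (5 - (-2)·-0.525 - (-1)·-0.519) / (4) = 0.858;  γ ← (1−ω)·0.000 + ω·0.858 = 0.601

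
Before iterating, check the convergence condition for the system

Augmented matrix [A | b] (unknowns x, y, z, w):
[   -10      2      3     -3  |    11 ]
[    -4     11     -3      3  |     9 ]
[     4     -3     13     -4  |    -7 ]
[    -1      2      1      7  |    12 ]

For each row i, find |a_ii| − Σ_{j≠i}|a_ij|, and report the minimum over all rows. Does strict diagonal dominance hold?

row 1: |-10| − (2+3+3) = 2
row 2: |11| − (4+3+3) = 1
row 3: |13| − (4+3+4) = 2
row 4: |7| − (1+2+1) = 3
minimum over rows = 1 → strictly diagonally dominant (convergence guaranteed)

1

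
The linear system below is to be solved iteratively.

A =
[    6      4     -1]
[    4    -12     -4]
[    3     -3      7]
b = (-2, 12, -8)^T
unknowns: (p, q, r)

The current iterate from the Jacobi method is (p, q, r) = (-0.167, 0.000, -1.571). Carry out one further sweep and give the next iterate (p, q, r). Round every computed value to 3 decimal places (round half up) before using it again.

(-0.595, -0.532, -1.071)

One sweep:
  p = (-2 - (4)·0.000 - (-1)·-1.571) / (6) = -0.595
  q = (12 - (4)·-0.167 - (-4)·-1.571) / (-12) = -0.532
  r = (-8 - (3)·-0.167 - (-3)·0.000) / (7) = -1.071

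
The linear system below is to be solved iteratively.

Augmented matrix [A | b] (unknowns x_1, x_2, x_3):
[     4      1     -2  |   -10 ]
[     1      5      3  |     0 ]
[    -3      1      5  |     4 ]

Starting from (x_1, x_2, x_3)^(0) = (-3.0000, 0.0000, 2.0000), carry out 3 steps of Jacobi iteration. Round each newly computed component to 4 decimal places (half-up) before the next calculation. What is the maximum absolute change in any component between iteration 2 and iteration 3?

1.1100

Iteration 1:
  x_1 = (-10 - (1)·0.0000 - (-2)·2.0000) / (4) = -1.5000
  x_2 = (0 - (1)·-3.0000 - (3)·2.0000) / (5) = -0.6000
  x_3 = (4 - (-3)·-3.0000 - (1)·0.0000) / (5) = -1.0000
Iteration 2:
  x_1 = (-10 - (1)·-0.6000 - (-2)·-1.0000) / (4) = -2.8500
  x_2 = (0 - (1)·-1.5000 - (3)·-1.0000) / (5) = 0.9000
  x_3 = (4 - (-3)·-1.5000 - (1)·-0.6000) / (5) = 0.0200
Iteration 3:
  x_1 = (-10 - (1)·0.9000 - (-2)·0.0200) / (4) = -2.7150
  x_2 = (0 - (1)·-2.8500 - (3)·0.0200) / (5) = 0.5580
  x_3 = (4 - (-3)·-2.8500 - (1)·0.9000) / (5) = -1.0900
Change: (0.1350, -0.3420, -1.1100) → max |·| = 1.1100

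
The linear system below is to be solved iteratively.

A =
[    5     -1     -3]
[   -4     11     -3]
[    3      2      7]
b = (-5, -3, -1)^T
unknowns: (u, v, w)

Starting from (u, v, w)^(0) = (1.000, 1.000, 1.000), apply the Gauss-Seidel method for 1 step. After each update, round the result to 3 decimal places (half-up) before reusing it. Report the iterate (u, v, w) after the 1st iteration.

(-0.200, -0.073, -0.036)

Iteration 1:
  u = (-5 - (-1)·1.000 - (-3)·1.000) / (5) = -0.200
  v = (-3 - (-4)·-0.200 - (-3)·1.000) / (11) = -0.073
  w = (-1 - (3)·-0.200 - (2)·-0.073) / (7) = -0.036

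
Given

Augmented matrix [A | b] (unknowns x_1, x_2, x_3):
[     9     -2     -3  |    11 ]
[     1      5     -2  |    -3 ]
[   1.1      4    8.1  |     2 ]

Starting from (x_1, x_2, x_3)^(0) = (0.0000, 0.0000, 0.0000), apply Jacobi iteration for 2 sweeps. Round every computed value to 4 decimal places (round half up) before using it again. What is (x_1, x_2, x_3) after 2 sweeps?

(1.1712, -0.7457, 0.3772)

Iteration 1:
  x_1 = (11 - (-2)·0.0000 - (-3)·0.0000) / (9) = 1.2222
  x_2 = (-3 - (1)·0.0000 - (-2)·0.0000) / (5) = -0.6000
  x_3 = (2 - (1.1)·0.0000 - (4)·0.0000) / (8.1) = 0.2469
Iteration 2:
  x_1 = (11 - (-2)·-0.6000 - (-3)·0.2469) / (9) = 1.1712
  x_2 = (-3 - (1)·1.2222 - (-2)·0.2469) / (5) = -0.7457
  x_3 = (2 - (1.1)·1.2222 - (4)·-0.6000) / (8.1) = 0.3772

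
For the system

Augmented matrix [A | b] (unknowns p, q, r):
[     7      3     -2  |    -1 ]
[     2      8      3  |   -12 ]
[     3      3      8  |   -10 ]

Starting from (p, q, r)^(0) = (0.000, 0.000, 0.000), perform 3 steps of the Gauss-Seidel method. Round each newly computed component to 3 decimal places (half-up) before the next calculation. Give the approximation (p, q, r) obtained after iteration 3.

(0.181, -1.222, -0.860)

Iteration 1:
  p = (-1 - (3)·0.000 - (-2)·0.000) / (7) = -0.143
  q = (-12 - (2)·-0.143 - (3)·0.000) / (8) = -1.464
  r = (-10 - (3)·-0.143 - (3)·-1.464) / (8) = -0.647
Iteration 2:
  p = (-1 - (3)·-1.464 - (-2)·-0.647) / (7) = 0.300
  q = (-12 - (2)·0.300 - (3)·-0.647) / (8) = -1.332
  r = (-10 - (3)·0.300 - (3)·-1.332) / (8) = -0.863
Iteration 3:
  p = (-1 - (3)·-1.332 - (-2)·-0.863) / (7) = 0.181
  q = (-12 - (2)·0.181 - (3)·-0.863) / (8) = -1.222
  r = (-10 - (3)·0.181 - (3)·-1.222) / (8) = -0.860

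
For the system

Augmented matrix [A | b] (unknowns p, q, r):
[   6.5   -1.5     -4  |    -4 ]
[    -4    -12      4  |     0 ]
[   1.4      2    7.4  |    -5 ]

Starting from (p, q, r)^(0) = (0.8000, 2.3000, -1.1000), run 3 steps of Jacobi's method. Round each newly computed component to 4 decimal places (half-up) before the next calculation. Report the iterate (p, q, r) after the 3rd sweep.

(-0.8900, 0.4309, -0.3011)

Iteration 1:
  p = (-4 - (-1.5)·2.3000 - (-4)·-1.1000) / (6.5) = -0.7615
  q = (0 - (-4)·0.8000 - (4)·-1.1000) / (-12) = -0.6333
  r = (-5 - (1.4)·0.8000 - (2)·2.3000) / (7.4) = -1.4486
Iteration 2:
  p = (-4 - (-1.5)·-0.6333 - (-4)·-1.4486) / (6.5) = -1.6530
  q = (0 - (-4)·-0.7615 - (4)·-1.4486) / (-12) = -0.2290
  r = (-5 - (1.4)·-0.7615 - (2)·-0.6333) / (7.4) = -0.3604
Iteration 3:
  p = (-4 - (-1.5)·-0.2290 - (-4)·-0.3604) / (6.5) = -0.8900
  q = (0 - (-4)·-1.6530 - (4)·-0.3604) / (-12) = 0.4309
  r = (-5 - (1.4)·-1.6530 - (2)·-0.2290) / (7.4) = -0.3011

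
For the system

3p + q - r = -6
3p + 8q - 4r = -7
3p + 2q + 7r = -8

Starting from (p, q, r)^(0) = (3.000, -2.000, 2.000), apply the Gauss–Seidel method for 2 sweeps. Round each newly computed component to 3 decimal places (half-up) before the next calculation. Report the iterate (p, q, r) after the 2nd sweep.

Iteration 1:
  p = (-6 - (1)·-2.000 - (-1)·2.000) / (3) = -0.667
  q = (-7 - (3)·-0.667 - (-4)·2.000) / (8) = 0.375
  r = (-8 - (3)·-0.667 - (2)·0.375) / (7) = -0.964
Iteration 2:
  p = (-6 - (1)·0.375 - (-1)·-0.964) / (3) = -2.446
  q = (-7 - (3)·-2.446 - (-4)·-0.964) / (8) = -0.440
  r = (-8 - (3)·-2.446 - (2)·-0.440) / (7) = 0.031

(-2.446, -0.440, 0.031)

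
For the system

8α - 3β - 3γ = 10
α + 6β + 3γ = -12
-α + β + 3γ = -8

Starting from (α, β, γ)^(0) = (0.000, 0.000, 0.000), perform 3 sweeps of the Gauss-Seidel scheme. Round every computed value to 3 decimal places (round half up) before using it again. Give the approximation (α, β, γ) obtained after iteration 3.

(-0.073, -0.833, -2.413)

Iteration 1:
  α = (10 - (-3)·0.000 - (-3)·0.000) / (8) = 1.250
  β = (-12 - (1)·1.250 - (3)·0.000) / (6) = -2.208
  γ = (-8 - (-1)·1.250 - (1)·-2.208) / (3) = -1.514
Iteration 2:
  α = (10 - (-3)·-2.208 - (-3)·-1.514) / (8) = -0.146
  β = (-12 - (1)·-0.146 - (3)·-1.514) / (6) = -1.219
  γ = (-8 - (-1)·-0.146 - (1)·-1.219) / (3) = -2.309
Iteration 3:
  α = (10 - (-3)·-1.219 - (-3)·-2.309) / (8) = -0.073
  β = (-12 - (1)·-0.073 - (3)·-2.309) / (6) = -0.833
  γ = (-8 - (-1)·-0.073 - (1)·-0.833) / (3) = -2.413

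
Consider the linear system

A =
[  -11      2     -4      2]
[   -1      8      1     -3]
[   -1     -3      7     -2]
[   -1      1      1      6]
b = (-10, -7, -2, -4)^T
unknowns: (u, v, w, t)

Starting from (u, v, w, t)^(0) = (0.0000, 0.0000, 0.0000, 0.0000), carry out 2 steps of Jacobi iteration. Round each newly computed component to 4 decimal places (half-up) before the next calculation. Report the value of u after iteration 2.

0.7327

Iteration 1:
  u = (-10 - (2)·0.0000 - (-4)·0.0000 - (2)·0.0000) / (-11) = 0.9091
  v = (-7 - (-1)·0.0000 - (1)·0.0000 - (-3)·0.0000) / (8) = -0.8750
  w = (-2 - (-1)·0.0000 - (-3)·0.0000 - (-2)·0.0000) / (7) = -0.2857
  t = (-4 - (-1)·0.0000 - (1)·0.0000 - (1)·0.0000) / (6) = -0.6667
Iteration 2:
  u = (-10 - (2)·-0.8750 - (-4)·-0.2857 - (2)·-0.6667) / (-11) = 0.7327
  v = (-7 - (-1)·0.9091 - (1)·-0.2857 - (-3)·-0.6667) / (8) = -0.9757
  w = (-2 - (-1)·0.9091 - (-3)·-0.8750 - (-2)·-0.6667) / (7) = -0.7213
  t = (-4 - (-1)·0.9091 - (1)·-0.8750 - (1)·-0.2857) / (6) = -0.3217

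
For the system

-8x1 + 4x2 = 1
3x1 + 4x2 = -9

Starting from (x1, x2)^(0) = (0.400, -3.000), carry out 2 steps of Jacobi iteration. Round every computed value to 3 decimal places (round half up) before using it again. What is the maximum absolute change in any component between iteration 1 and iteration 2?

Iteration 1:
  x1 = (1 - (4)·-3.000) / (-8) = -1.625
  x2 = (-9 - (3)·0.400) / (4) = -2.550
Iteration 2:
  x1 = (1 - (4)·-2.550) / (-8) = -1.400
  x2 = (-9 - (3)·-1.625) / (4) = -1.031
Change: (0.225, 1.519) → max |·| = 1.519

1.519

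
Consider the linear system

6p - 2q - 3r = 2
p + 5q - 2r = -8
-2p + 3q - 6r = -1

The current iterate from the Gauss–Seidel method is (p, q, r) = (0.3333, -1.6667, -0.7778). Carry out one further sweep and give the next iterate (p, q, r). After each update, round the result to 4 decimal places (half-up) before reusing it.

(-0.6111, -1.7889, -0.5241)

One sweep:
  p = (2 - (-2)·-1.6667 - (-3)·-0.7778) / (6) = -0.6111
  q = (-8 - (1)·-0.6111 - (-2)·-0.7778) / (5) = -1.7889
  r = (-1 - (-2)·-0.6111 - (3)·-1.7889) / (-6) = -0.5241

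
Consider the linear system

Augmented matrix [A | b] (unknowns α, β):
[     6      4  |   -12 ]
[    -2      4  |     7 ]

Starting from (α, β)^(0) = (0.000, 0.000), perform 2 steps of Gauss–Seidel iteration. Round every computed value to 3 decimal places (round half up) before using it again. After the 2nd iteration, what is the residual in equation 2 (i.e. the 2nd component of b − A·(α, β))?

Iteration 1:
  α = (-12 - (4)·0.000) / (6) = -2.000
  β = (7 - (-2)·-2.000) / (4) = 0.750
Iteration 2:
  α = (-12 - (4)·0.750) / (6) = -2.500
  β = (7 - (-2)·-2.500) / (4) = 0.500
Residual b − A·x = (1.000, 0.000)

0.000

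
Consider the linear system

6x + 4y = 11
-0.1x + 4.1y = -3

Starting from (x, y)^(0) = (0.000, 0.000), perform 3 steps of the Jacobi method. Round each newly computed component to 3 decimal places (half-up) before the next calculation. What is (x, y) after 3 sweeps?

(2.291, -0.675)

Iteration 1:
  x = (11 - (4)·0.000) / (6) = 1.833
  y = (-3 - (-0.1)·0.000) / (4.1) = -0.732
Iteration 2:
  x = (11 - (4)·-0.732) / (6) = 2.321
  y = (-3 - (-0.1)·1.833) / (4.1) = -0.687
Iteration 3:
  x = (11 - (4)·-0.687) / (6) = 2.291
  y = (-3 - (-0.1)·2.321) / (4.1) = -0.675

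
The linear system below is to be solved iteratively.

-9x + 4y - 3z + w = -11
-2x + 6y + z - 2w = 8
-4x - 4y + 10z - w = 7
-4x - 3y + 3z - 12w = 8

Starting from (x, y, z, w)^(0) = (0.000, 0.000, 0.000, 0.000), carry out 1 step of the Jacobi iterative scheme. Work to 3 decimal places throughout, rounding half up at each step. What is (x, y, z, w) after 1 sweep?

Iteration 1:
  x = (-11 - (4)·0.000 - (-3)·0.000 - (1)·0.000) / (-9) = 1.222
  y = (8 - (-2)·0.000 - (1)·0.000 - (-2)·0.000) / (6) = 1.333
  z = (7 - (-4)·0.000 - (-4)·0.000 - (-1)·0.000) / (10) = 0.700
  w = (8 - (-4)·0.000 - (-3)·0.000 - (3)·0.000) / (-12) = -0.667

(1.222, 1.333, 0.700, -0.667)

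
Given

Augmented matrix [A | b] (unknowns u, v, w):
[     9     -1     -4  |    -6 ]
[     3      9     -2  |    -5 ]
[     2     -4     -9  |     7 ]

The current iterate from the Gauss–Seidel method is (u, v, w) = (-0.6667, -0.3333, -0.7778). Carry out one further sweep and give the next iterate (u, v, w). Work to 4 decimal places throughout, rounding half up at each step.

(-1.0494, -0.3786, -0.8427)

One sweep:
  u = (-6 - (-1)·-0.3333 - (-4)·-0.7778) / (9) = -1.0494
  v = (-5 - (3)·-1.0494 - (-2)·-0.7778) / (9) = -0.3786
  w = (7 - (2)·-1.0494 - (-4)·-0.3786) / (-9) = -0.8427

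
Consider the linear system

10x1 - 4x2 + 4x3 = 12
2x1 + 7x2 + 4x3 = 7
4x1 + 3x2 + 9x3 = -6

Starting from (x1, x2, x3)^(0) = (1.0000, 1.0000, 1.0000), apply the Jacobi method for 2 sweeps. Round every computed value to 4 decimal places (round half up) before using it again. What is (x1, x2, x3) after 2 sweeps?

Iteration 1:
  x1 = (12 - (-4)·1.0000 - (4)·1.0000) / (10) = 1.2000
  x2 = (7 - (2)·1.0000 - (4)·1.0000) / (7) = 0.1429
  x3 = (-6 - (4)·1.0000 - (3)·1.0000) / (9) = -1.4444
Iteration 2:
  x1 = (12 - (-4)·0.1429 - (4)·-1.4444) / (10) = 1.8349
  x2 = (7 - (2)·1.2000 - (4)·-1.4444) / (7) = 1.4825
  x3 = (-6 - (4)·1.2000 - (3)·0.1429) / (9) = -1.2476

(1.8349, 1.4825, -1.2476)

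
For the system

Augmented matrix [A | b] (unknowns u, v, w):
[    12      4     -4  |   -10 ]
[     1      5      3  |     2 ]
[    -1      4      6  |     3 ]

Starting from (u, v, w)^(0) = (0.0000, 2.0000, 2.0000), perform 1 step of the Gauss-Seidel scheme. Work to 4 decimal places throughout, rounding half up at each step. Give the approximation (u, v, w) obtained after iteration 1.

Iteration 1:
  u = (-10 - (4)·2.0000 - (-4)·2.0000) / (12) = -0.8333
  v = (2 - (1)·-0.8333 - (3)·2.0000) / (5) = -0.6333
  w = (3 - (-1)·-0.8333 - (4)·-0.6333) / (6) = 0.7833

(-0.8333, -0.6333, 0.7833)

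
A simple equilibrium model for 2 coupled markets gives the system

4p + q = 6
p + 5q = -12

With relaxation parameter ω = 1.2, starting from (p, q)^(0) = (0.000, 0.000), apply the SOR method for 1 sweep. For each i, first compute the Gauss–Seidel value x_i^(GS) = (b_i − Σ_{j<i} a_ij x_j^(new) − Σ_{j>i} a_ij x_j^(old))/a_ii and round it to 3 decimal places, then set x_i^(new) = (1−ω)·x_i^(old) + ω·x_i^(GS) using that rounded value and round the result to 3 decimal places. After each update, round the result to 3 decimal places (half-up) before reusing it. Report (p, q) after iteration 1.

(1.800, -3.312)

Iteration 1:
  p: GS value = (6 - (1)·0.000) / (4) = 1.500;  p ← (1−ω)·0.000 + ω·1.500 = 1.800
  q: GS value = (-12 - (1)·1.800) / (5) = -2.760;  q ← (1−ω)·0.000 + ω·-2.760 = -3.312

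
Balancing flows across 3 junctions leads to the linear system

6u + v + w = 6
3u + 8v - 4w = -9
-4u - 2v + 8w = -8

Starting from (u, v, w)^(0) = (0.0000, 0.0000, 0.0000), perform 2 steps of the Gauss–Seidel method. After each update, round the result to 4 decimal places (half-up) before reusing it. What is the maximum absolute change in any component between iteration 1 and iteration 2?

Iteration 1:
  u = (6 - (1)·0.0000 - (1)·0.0000) / (6) = 1.0000
  v = (-9 - (3)·1.0000 - (-4)·0.0000) / (8) = -1.5000
  w = (-8 - (-4)·1.0000 - (-2)·-1.5000) / (8) = -0.8750
Iteration 2:
  u = (6 - (1)·-1.5000 - (1)·-0.8750) / (6) = 1.3958
  v = (-9 - (3)·1.3958 - (-4)·-0.8750) / (8) = -2.0859
  w = (-8 - (-4)·1.3958 - (-2)·-2.0859) / (8) = -0.8236
Change: (0.3958, -0.5859, 0.0514) → max |·| = 0.5859

0.5859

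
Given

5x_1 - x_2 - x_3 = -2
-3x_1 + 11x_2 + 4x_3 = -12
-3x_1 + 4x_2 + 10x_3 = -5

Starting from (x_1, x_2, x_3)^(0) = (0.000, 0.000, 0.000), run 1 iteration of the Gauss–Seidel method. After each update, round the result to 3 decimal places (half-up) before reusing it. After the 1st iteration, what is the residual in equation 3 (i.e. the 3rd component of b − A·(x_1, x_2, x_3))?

0.000

Iteration 1:
  x_1 = (-2 - (-1)·0.000 - (-1)·0.000) / (5) = -0.400
  x_2 = (-12 - (-3)·-0.400 - (4)·0.000) / (11) = -1.200
  x_3 = (-5 - (-3)·-0.400 - (4)·-1.200) / (10) = -0.140
Residual b − A·x = (-1.340, 0.560, 0.000)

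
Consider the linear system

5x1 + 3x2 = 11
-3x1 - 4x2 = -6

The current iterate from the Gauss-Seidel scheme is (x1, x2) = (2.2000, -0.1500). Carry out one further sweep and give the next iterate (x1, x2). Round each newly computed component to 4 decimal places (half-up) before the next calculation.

(2.2900, -0.2175)

One sweep:
  x1 = (11 - (3)·-0.1500) / (5) = 2.2900
  x2 = (-6 - (-3)·2.2900) / (-4) = -0.2175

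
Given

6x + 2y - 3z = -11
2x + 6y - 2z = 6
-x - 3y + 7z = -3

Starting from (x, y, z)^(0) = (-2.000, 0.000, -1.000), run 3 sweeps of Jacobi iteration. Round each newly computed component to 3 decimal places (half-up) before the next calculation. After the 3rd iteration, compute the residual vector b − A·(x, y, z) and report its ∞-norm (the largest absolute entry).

Iteration 1:
  x = (-11 - (2)·0.000 - (-3)·-1.000) / (6) = -2.333
  y = (6 - (2)·-2.000 - (-2)·-1.000) / (6) = 1.333
  z = (-3 - (-1)·-2.000 - (-3)·0.000) / (7) = -0.714
Iteration 2:
  x = (-11 - (2)·1.333 - (-3)·-0.714) / (6) = -2.635
  y = (6 - (2)·-2.333 - (-2)·-0.714) / (6) = 1.540
  z = (-3 - (-1)·-2.333 - (-3)·1.333) / (7) = -0.191
Iteration 3:
  x = (-11 - (2)·1.540 - (-3)·-0.191) / (6) = -2.442
  y = (6 - (2)·-2.635 - (-2)·-0.191) / (6) = 1.815
  z = (-3 - (-1)·-2.635 - (-3)·1.540) / (7) = -0.145
Residual b − A·x = (-0.413, -0.296, 1.018); ∞-norm = 1.018

1.018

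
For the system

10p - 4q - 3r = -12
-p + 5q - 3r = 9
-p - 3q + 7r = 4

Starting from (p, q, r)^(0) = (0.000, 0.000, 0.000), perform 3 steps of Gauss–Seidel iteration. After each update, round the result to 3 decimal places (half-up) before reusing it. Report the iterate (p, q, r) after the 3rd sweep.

Iteration 1:
  p = (-12 - (-4)·0.000 - (-3)·0.000) / (10) = -1.200
  q = (9 - (-1)·-1.200 - (-3)·0.000) / (5) = 1.560
  r = (4 - (-1)·-1.200 - (-3)·1.560) / (7) = 1.069
Iteration 2:
  p = (-12 - (-4)·1.560 - (-3)·1.069) / (10) = -0.255
  q = (9 - (-1)·-0.255 - (-3)·1.069) / (5) = 2.390
  r = (4 - (-1)·-0.255 - (-3)·2.390) / (7) = 1.559
Iteration 3:
  p = (-12 - (-4)·2.390 - (-3)·1.559) / (10) = 0.224
  q = (9 - (-1)·0.224 - (-3)·1.559) / (5) = 2.780
  r = (4 - (-1)·0.224 - (-3)·2.780) / (7) = 1.795

(0.224, 2.780, 1.795)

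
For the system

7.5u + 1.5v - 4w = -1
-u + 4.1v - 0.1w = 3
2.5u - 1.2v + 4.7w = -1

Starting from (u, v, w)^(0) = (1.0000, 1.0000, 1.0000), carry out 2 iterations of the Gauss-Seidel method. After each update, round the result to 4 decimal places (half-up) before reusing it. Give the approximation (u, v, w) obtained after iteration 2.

Iteration 1:
  u = (-1 - (1.5)·1.0000 - (-4)·1.0000) / (7.5) = 0.2000
  v = (3 - (-1)·0.2000 - (-0.1)·1.0000) / (4.1) = 0.8049
  w = (-1 - (2.5)·0.2000 - (-1.2)·0.8049) / (4.7) = -0.1136
Iteration 2:
  u = (-1 - (1.5)·0.8049 - (-4)·-0.1136) / (7.5) = -0.3549
  v = (3 - (-1)·-0.3549 - (-0.1)·-0.1136) / (4.1) = 0.6424
  w = (-1 - (2.5)·-0.3549 - (-1.2)·0.6424) / (4.7) = 0.1400

(-0.3549, 0.6424, 0.1400)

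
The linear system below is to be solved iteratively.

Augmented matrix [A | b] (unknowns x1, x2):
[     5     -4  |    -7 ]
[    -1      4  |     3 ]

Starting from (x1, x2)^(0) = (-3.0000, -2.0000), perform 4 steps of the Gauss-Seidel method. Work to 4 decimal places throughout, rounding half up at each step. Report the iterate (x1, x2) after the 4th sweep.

(-1.0160, 0.4960)

Iteration 1:
  x1 = (-7 - (-4)·-2.0000) / (5) = -3.0000
  x2 = (3 - (-1)·-3.0000) / (4) = 0.0000
Iteration 2:
  x1 = (-7 - (-4)·0.0000) / (5) = -1.4000
  x2 = (3 - (-1)·-1.4000) / (4) = 0.4000
Iteration 3:
  x1 = (-7 - (-4)·0.4000) / (5) = -1.0800
  x2 = (3 - (-1)·-1.0800) / (4) = 0.4800
Iteration 4:
  x1 = (-7 - (-4)·0.4800) / (5) = -1.0160
  x2 = (3 - (-1)·-1.0160) / (4) = 0.4960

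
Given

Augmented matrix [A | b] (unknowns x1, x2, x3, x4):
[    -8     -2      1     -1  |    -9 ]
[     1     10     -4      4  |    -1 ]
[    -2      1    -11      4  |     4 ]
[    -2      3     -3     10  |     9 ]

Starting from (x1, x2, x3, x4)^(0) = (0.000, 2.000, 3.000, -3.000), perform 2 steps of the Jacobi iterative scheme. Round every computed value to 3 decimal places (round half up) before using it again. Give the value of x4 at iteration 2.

0.103

Iteration 1:
  x1 = (-9 - (-2)·2.000 - (1)·3.000 - (-1)·-3.000) / (-8) = 1.375
  x2 = (-1 - (1)·0.000 - (-4)·3.000 - (4)·-3.000) / (10) = 2.300
  x3 = (4 - (-2)·0.000 - (1)·2.000 - (4)·-3.000) / (-11) = -1.273
  x4 = (9 - (-2)·0.000 - (3)·2.000 - (-3)·3.000) / (10) = 1.200
Iteration 2:
  x1 = (-9 - (-2)·2.300 - (1)·-1.273 - (-1)·1.200) / (-8) = 0.241
  x2 = (-1 - (1)·1.375 - (-4)·-1.273 - (4)·1.200) / (10) = -1.227
  x3 = (4 - (-2)·1.375 - (1)·2.300 - (4)·1.200) / (-11) = 0.032
  x4 = (9 - (-2)·1.375 - (3)·2.300 - (-3)·-1.273) / (10) = 0.103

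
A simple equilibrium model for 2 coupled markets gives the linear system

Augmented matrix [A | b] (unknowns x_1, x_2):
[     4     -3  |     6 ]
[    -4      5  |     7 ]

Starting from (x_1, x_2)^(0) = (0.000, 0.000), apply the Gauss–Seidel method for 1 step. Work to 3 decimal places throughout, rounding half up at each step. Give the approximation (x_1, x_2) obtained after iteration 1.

(1.500, 2.600)

Iteration 1:
  x_1 = (6 - (-3)·0.000) / (4) = 1.500
  x_2 = (7 - (-4)·1.500) / (5) = 2.600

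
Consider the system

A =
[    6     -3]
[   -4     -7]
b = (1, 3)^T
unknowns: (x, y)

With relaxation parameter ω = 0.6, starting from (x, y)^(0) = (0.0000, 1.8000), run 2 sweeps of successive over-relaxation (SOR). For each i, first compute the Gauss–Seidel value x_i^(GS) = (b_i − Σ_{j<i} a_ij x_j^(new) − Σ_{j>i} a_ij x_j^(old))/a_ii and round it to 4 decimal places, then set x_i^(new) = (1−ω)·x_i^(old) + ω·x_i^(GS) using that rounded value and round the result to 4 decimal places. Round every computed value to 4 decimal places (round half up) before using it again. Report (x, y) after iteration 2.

(0.4290, -0.3069)

Iteration 1:
  x: GS value = (1 - (-3)·1.8000) / (6) = 1.0667;  x ← (1−ω)·0.0000 + ω·1.0667 = 0.6400
  y: GS value = (3 - (-4)·0.6400) / (-7) = -0.7943;  y ← (1−ω)·1.8000 + ω·-0.7943 = 0.2434
Iteration 2:
  x: GS value = (1 - (-3)·0.2434) / (6) = 0.2884;  x ← (1−ω)·0.6400 + ω·0.2884 = 0.4290
  y: GS value = (3 - (-4)·0.4290) / (-7) = -0.6737;  y ← (1−ω)·0.2434 + ω·-0.6737 = -0.3069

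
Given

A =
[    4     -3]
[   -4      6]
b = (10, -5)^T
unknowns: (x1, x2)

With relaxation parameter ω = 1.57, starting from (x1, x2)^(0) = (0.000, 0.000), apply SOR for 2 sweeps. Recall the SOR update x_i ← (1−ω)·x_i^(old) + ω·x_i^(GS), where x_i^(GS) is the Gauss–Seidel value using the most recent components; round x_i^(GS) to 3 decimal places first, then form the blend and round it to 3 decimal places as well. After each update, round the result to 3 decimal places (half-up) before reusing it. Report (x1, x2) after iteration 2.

(4.983, 2.312)

Iteration 1:
  x1: GS value = (10 - (-3)·0.000) / (4) = 2.500;  x1 ← (1−ω)·0.000 + ω·2.500 = 3.925
  x2: GS value = (-5 - (-4)·3.925) / (6) = 1.783;  x2 ← (1−ω)·0.000 + ω·1.783 = 2.799
Iteration 2:
  x1: GS value = (10 - (-3)·2.799) / (4) = 4.599;  x1 ← (1−ω)·3.925 + ω·4.599 = 4.983
  x2: GS value = (-5 - (-4)·4.983) / (6) = 2.489;  x2 ← (1−ω)·2.799 + ω·2.489 = 2.312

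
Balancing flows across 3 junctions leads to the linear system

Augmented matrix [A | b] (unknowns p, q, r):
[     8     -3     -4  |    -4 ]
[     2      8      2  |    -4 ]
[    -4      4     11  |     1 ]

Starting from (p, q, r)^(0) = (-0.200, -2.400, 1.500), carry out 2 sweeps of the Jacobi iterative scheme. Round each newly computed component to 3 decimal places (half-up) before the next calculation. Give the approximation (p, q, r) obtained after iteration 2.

(-0.364, -0.560, 0.155)

Iteration 1:
  p = (-4 - (-3)·-2.400 - (-4)·1.500) / (8) = -0.650
  q = (-4 - (2)·-0.200 - (2)·1.500) / (8) = -0.825
  r = (1 - (-4)·-0.200 - (4)·-2.400) / (11) = 0.891
Iteration 2:
  p = (-4 - (-3)·-0.825 - (-4)·0.891) / (8) = -0.364
  q = (-4 - (2)·-0.650 - (2)·0.891) / (8) = -0.560
  r = (1 - (-4)·-0.650 - (4)·-0.825) / (11) = 0.155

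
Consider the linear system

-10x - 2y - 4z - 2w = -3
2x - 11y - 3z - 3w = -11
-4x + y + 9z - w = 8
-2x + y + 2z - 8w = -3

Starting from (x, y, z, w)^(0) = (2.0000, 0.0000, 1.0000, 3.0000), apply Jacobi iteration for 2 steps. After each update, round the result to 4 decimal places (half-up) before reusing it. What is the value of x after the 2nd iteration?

Iteration 1:
  x = (-3 - (-2)·0.0000 - (-4)·1.0000 - (-2)·3.0000) / (-10) = -0.7000
  y = (-11 - (2)·2.0000 - (-3)·1.0000 - (-3)·3.0000) / (-11) = 0.2727
  z = (8 - (-4)·2.0000 - (1)·0.0000 - (-1)·3.0000) / (9) = 2.1111
  w = (-3 - (-2)·2.0000 - (1)·0.0000 - (2)·1.0000) / (-8) = 0.1250
Iteration 2:
  x = (-3 - (-2)·0.2727 - (-4)·2.1111 - (-2)·0.1250) / (-10) = -0.6240
  y = (-11 - (2)·-0.7000 - (-3)·2.1111 - (-3)·0.1250) / (-11) = 0.2629
  z = (8 - (-4)·-0.7000 - (1)·0.2727 - (-1)·0.1250) / (9) = 0.5614
  w = (-3 - (-2)·-0.7000 - (1)·0.2727 - (2)·2.1111) / (-8) = 1.1119

-0.6240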